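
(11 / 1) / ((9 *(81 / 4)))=44 / 729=0.06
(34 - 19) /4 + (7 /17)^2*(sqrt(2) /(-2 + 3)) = 49*sqrt(2) /289 + 15 /4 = 3.99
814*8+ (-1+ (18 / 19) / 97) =11999791 / 1843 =6511.01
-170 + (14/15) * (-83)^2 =93896/15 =6259.73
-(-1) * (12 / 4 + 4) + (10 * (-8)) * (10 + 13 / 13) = -873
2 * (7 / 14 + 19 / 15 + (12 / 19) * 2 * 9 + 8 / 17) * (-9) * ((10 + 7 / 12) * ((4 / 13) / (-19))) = 16743553 / 398905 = 41.97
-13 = -13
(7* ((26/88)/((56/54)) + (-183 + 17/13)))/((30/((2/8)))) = -2905421/274560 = -10.58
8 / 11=0.73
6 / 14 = 3 / 7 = 0.43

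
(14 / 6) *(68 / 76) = 119 / 57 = 2.09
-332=-332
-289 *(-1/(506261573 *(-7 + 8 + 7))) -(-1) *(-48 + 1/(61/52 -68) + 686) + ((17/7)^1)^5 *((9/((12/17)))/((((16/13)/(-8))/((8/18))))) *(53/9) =-112956837960149537814277/6386658936012696600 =-17686.37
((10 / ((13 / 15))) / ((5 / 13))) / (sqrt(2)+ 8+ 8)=240 / 127 - 15 * sqrt(2) / 127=1.72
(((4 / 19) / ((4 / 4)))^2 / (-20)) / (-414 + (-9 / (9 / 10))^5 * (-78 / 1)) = -2 / 7039126365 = -0.00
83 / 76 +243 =18551 / 76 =244.09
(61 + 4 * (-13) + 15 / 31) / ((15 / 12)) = 1176 / 155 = 7.59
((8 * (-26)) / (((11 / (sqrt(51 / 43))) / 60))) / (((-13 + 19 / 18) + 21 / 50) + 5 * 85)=-351000 * sqrt(2193) / 5500517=-2.99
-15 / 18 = -5 / 6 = -0.83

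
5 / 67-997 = -66794 / 67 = -996.93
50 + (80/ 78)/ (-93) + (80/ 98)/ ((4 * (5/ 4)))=8913206/ 177723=50.15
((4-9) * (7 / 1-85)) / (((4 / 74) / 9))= 64935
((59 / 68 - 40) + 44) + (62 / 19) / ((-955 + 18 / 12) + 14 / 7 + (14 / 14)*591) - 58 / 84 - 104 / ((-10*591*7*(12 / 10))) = 6887551495 / 1651606236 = 4.17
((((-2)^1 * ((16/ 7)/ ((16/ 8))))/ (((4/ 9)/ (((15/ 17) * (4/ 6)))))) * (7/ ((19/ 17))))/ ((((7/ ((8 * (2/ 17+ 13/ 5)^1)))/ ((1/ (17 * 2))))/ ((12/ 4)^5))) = -2309472/ 5491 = -420.59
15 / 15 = 1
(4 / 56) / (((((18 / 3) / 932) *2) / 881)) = 205273 / 42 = 4887.45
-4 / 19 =-0.21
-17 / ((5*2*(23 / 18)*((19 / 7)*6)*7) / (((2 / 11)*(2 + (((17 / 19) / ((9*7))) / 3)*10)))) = -0.00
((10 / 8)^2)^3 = 15625 / 4096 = 3.81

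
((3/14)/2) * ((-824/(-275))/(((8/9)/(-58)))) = -80649/3850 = -20.95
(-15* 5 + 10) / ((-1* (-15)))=-13 / 3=-4.33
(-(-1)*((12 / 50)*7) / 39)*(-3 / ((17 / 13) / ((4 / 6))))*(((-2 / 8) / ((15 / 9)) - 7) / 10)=1001 / 21250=0.05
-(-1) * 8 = 8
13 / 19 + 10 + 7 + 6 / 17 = 5826 / 323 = 18.04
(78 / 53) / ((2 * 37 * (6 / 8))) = 52 / 1961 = 0.03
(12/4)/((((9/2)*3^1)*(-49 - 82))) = -2/1179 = -0.00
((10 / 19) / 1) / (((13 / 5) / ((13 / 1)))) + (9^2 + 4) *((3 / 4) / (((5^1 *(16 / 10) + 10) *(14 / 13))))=37795 / 6384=5.92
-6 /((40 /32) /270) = -1296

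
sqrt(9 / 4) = 3 / 2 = 1.50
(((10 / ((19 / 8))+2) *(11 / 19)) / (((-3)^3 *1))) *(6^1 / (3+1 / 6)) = -5192 / 20577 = -0.25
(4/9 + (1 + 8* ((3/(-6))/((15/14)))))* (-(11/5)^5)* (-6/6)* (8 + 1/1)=-16588253/15625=-1061.65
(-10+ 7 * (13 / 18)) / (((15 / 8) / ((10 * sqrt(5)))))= -712 * sqrt(5) / 27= -58.97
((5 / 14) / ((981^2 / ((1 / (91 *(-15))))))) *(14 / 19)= -1 / 4991766507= -0.00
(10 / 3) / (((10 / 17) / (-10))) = -170 / 3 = -56.67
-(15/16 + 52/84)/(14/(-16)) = 523/294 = 1.78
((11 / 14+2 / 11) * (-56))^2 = 355216 / 121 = 2935.67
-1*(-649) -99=550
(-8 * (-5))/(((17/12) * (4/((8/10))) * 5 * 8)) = 12/85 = 0.14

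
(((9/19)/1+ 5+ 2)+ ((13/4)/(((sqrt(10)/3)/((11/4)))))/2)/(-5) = -142/95 - 429 *sqrt(10)/1600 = -2.34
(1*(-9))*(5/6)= -15/2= -7.50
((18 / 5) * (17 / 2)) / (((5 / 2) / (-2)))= -612 / 25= -24.48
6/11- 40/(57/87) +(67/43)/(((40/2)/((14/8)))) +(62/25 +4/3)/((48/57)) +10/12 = -593240927/10784400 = -55.01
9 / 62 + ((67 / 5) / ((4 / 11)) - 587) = -341003 / 620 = -550.00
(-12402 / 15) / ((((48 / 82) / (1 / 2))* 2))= -28249 / 80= -353.11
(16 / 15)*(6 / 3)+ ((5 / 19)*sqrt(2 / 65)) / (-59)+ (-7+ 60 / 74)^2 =830423 / 20535 - sqrt(130) / 14573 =40.44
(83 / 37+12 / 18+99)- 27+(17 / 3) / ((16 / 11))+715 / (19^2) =17265013 / 213712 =80.79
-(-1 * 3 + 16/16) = 2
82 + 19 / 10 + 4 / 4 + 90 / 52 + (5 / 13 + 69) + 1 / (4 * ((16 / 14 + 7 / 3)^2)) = 216194221 / 1385540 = 156.04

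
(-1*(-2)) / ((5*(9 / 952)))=1904 / 45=42.31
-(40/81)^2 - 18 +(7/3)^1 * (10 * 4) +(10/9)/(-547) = 269478824/3588867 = 75.09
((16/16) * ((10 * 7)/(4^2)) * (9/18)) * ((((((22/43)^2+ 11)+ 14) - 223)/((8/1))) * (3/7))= -2742135/118336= -23.17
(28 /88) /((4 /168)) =147 /11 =13.36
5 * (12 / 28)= 15 / 7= 2.14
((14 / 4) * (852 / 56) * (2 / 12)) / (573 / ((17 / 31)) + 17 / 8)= 1207 / 142393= 0.01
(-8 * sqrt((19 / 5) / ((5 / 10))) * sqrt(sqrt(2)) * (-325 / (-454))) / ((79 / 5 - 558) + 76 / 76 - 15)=0.03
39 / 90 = 13 / 30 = 0.43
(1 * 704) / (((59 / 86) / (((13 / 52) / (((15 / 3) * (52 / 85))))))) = 64328 / 767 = 83.87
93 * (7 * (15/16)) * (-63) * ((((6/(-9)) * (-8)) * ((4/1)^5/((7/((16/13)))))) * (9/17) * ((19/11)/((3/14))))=-383015485440/2431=-157554704.01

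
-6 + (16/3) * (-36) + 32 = -166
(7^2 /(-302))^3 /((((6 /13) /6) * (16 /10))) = -7647185 /220348864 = -0.03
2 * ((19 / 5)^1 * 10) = 76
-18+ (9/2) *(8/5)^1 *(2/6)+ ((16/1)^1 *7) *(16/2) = 4402/5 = 880.40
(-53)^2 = 2809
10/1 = 10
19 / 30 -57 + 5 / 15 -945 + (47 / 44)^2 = -29036873 / 29040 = -999.89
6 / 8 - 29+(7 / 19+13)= -1131 / 76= -14.88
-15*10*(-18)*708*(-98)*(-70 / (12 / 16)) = 17484768000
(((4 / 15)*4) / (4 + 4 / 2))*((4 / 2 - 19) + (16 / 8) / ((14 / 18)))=-808 / 315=-2.57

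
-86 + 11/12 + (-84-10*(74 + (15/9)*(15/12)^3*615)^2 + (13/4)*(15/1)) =-264781419143/6144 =-43095934.11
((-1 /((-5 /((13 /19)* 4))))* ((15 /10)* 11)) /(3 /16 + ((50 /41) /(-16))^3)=30276719616 /627075145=48.28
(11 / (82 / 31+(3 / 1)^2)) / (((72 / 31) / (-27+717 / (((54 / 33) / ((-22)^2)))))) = 6724604227 / 77976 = 86239.41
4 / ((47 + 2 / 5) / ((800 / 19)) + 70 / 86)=688000 / 333629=2.06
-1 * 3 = -3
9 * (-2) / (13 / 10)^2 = -1800 / 169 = -10.65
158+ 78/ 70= 5569/ 35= 159.11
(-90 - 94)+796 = 612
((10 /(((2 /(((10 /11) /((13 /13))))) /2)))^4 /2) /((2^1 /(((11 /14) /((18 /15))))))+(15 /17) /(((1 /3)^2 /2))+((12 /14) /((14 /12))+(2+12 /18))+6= 1267615968 /1108723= 1143.31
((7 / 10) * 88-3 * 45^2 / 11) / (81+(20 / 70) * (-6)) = -188909 / 30525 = -6.19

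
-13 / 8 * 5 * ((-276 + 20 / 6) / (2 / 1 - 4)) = -1107.71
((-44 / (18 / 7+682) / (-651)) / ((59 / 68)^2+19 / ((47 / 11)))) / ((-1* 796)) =-298826 / 12527088060939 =-0.00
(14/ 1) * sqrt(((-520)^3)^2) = 1968512000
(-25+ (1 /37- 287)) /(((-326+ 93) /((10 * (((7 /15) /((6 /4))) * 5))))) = 1616020 /77589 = 20.83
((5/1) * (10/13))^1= 50/13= 3.85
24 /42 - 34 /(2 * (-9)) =155 /63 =2.46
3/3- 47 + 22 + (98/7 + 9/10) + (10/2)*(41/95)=-1319/190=-6.94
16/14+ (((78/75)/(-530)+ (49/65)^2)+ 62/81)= 1570950806/634827375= 2.47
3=3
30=30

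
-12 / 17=-0.71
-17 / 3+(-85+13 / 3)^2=58513 / 9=6501.44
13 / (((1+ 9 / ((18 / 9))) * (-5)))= -0.47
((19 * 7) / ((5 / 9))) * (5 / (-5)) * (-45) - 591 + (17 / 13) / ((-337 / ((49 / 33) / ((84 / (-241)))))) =17664536111 / 1734876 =10182.02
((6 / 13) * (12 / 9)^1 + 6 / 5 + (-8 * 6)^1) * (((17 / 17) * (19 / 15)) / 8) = -28519 / 3900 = -7.31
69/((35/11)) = 759/35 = 21.69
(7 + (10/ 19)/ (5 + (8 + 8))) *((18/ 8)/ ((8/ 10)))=42045/ 2128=19.76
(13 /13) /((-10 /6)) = -3 /5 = -0.60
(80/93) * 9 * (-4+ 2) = -480/31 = -15.48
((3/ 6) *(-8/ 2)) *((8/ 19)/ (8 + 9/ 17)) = -0.10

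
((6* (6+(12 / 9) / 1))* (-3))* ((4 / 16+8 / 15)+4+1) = -3817 / 5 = -763.40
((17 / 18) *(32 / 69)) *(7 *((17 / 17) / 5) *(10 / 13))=3808 / 8073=0.47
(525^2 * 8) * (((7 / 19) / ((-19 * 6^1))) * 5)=-35630.19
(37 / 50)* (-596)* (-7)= 77182 / 25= 3087.28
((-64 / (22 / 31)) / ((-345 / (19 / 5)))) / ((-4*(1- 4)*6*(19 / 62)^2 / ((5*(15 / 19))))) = 0.58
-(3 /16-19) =301 /16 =18.81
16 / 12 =4 / 3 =1.33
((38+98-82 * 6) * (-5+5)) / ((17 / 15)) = 0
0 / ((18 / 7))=0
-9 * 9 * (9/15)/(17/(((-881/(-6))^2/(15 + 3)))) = -2328483/680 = -3424.24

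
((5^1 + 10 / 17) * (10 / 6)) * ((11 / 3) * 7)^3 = 216853175 / 1377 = 157482.33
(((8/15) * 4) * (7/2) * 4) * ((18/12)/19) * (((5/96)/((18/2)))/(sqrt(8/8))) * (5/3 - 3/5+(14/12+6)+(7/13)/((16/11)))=187901/1600560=0.12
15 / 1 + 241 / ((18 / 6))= 286 / 3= 95.33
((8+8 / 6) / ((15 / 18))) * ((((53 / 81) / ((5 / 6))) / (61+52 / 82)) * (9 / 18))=17384 / 243675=0.07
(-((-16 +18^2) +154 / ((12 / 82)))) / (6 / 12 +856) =-8162 / 5139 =-1.59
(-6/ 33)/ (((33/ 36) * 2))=-12/ 121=-0.10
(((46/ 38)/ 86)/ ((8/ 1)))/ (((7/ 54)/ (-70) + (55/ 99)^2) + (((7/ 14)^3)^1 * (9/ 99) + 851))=4455/ 2155528682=0.00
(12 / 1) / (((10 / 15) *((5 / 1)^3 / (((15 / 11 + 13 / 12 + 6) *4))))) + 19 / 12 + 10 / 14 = 165467 / 23100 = 7.16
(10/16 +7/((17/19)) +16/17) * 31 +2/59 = 2335905/8024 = 291.11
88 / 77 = 8 / 7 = 1.14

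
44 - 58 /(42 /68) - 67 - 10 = -2665 /21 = -126.90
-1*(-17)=17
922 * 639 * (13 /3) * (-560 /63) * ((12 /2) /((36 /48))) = -544643840 /3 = -181547946.67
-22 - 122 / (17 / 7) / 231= -12464 / 561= -22.22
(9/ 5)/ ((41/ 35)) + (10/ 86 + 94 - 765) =-1180059/ 1763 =-669.35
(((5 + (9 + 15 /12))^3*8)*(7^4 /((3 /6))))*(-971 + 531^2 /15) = 12143820112823 /5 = 2428764022564.60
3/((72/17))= 17/24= 0.71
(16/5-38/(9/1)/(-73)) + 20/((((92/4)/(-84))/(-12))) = 66471746/75555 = 879.78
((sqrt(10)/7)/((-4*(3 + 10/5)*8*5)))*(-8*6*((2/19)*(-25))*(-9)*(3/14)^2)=243*sqrt(10)/26068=0.03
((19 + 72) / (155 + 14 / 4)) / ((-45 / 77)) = -14014 / 14265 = -0.98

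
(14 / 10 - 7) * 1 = -28 / 5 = -5.60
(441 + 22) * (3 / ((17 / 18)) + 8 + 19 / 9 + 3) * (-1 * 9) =-1153796 / 17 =-67870.35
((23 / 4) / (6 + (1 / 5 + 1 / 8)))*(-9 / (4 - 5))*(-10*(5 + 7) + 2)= -10620 / 11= -965.45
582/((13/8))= 358.15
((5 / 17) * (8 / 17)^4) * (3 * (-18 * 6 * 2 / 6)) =-2211840 / 1419857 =-1.56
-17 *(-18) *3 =918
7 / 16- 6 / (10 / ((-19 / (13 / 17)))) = 15959 / 1040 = 15.35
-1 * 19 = -19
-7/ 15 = -0.47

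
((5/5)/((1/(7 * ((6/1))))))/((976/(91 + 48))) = 2919/488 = 5.98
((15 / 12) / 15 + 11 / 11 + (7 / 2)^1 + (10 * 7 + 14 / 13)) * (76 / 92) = 224257 / 3588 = 62.50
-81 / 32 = -2.53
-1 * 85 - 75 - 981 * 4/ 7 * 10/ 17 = -58280/ 119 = -489.75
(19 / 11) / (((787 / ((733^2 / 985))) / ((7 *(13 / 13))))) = 8.38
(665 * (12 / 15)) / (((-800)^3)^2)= 133 / 65536000000000000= 0.00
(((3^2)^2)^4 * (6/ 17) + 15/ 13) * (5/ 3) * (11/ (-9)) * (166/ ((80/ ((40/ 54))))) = -5109215703515/ 107406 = -47569183.32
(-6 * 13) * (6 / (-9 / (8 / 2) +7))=-1872 / 19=-98.53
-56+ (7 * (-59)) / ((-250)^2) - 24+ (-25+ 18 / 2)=-6000413 / 62500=-96.01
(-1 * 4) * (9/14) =-18/7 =-2.57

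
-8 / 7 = -1.14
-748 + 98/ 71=-53010/ 71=-746.62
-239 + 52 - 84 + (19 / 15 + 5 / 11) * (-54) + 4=-19797 / 55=-359.95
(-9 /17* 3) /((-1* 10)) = 27 /170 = 0.16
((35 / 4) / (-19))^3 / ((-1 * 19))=42875 / 8340544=0.01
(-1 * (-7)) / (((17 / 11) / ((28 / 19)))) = 2156 / 323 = 6.67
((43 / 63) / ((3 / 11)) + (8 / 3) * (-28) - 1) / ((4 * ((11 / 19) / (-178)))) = 11691574 / 2079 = 5623.65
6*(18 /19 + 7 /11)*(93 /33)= 61566 /2299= 26.78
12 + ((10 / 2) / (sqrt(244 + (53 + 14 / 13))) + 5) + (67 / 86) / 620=sqrt(2015) / 155 + 906507 / 53320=17.29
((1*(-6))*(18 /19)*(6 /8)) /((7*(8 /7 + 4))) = -9 /76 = -0.12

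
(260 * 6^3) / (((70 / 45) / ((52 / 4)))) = 3285360 / 7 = 469337.14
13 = 13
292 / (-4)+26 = -47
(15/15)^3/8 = 1/8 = 0.12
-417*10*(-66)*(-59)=-16237980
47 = 47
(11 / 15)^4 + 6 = 318391 / 50625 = 6.29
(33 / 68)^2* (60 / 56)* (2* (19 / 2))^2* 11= 64866285 / 64736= 1002.01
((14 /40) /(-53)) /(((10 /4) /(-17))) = 119 /2650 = 0.04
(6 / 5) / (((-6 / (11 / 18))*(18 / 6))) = -11 / 270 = -0.04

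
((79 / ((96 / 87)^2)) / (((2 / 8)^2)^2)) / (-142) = -66439 / 568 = -116.97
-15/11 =-1.36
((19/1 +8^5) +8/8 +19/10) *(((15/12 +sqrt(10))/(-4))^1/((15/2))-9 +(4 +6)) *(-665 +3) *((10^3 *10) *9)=-1872221315250 +65120741400 *sqrt(10)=-1666291449507.18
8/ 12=2/ 3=0.67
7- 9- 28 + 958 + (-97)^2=10337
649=649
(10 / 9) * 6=20 / 3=6.67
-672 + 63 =-609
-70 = -70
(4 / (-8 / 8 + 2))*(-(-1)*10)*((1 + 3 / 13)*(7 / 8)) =43.08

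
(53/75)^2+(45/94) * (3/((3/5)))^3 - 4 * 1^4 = 29789671/528750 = 56.34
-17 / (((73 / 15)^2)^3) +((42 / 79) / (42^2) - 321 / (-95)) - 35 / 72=1655371107057079439 / 572424737622668280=2.89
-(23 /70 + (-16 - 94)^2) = -847023 /70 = -12100.33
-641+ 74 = -567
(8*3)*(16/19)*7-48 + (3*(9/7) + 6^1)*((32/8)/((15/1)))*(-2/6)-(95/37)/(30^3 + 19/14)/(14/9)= 2583789912871/27903472485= 92.60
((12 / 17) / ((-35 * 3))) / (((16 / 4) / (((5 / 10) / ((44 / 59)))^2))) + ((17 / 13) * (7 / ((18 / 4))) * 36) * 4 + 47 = 20361292667 / 59899840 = 339.92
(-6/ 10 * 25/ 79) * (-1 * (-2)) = -30/ 79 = -0.38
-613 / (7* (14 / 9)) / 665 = -5517 / 65170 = -0.08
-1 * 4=-4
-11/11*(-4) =4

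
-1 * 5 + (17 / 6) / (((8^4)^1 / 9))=-40909 / 8192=-4.99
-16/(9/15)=-26.67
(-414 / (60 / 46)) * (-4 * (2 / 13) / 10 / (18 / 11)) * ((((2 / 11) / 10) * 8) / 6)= 4232 / 14625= 0.29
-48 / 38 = -24 / 19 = -1.26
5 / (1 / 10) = 50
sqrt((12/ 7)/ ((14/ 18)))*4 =24*sqrt(3)/ 7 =5.94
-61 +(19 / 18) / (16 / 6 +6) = -9497 / 156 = -60.88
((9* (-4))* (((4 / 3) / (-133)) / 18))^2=64 / 159201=0.00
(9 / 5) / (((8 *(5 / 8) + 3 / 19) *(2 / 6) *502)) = 513 / 245980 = 0.00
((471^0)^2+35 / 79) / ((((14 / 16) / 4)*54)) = 608 / 4977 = 0.12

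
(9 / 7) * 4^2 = 144 / 7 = 20.57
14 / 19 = 0.74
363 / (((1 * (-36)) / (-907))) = 109747 / 12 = 9145.58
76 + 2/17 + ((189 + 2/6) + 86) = 17924/51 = 351.45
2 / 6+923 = 2770 / 3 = 923.33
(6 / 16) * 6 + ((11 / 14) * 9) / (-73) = 2.15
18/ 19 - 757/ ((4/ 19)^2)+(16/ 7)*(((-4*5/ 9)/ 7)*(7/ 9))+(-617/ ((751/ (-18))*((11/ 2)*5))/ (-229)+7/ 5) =-27844060619958797/ 1630402194960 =-17078.03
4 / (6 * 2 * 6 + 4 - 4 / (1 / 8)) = 1 / 11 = 0.09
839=839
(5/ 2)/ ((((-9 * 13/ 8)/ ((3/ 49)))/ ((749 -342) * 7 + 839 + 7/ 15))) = -221308/ 5733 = -38.60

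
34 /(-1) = -34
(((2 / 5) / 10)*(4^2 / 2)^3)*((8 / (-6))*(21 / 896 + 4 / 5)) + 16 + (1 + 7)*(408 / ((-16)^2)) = 9397 / 1500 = 6.26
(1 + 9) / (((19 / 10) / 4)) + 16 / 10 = 22.65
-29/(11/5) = -145/11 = -13.18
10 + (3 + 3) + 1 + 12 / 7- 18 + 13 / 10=141 / 70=2.01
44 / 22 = 2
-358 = -358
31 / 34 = 0.91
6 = 6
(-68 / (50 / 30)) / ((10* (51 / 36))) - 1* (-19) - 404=-9697 / 25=-387.88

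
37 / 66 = 0.56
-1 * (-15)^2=-225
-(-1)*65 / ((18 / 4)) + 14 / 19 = 2596 / 171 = 15.18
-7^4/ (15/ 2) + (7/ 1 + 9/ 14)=-65623/ 210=-312.49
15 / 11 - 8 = -73 / 11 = -6.64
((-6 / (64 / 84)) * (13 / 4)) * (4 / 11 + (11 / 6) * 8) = -8463 / 22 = -384.68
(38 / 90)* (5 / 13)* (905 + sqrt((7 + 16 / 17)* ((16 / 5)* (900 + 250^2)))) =17195 / 117 + 760* sqrt(32334) / 663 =353.09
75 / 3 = 25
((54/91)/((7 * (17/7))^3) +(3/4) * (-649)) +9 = -854375397/1788332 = -477.75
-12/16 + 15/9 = 11/12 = 0.92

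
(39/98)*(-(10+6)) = -312/49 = -6.37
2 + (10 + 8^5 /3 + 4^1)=10938.67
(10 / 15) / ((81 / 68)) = 136 / 243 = 0.56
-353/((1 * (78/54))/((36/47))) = -114372/611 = -187.19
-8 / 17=-0.47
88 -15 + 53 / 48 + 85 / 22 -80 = -1073 / 528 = -2.03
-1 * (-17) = 17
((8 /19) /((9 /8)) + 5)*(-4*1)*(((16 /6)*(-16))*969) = 7998976 /9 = 888775.11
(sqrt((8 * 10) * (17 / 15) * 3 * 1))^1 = 4 * sqrt(17) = 16.49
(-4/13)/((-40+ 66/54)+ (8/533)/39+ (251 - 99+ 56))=-19188/10552891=-0.00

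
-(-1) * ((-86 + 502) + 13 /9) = 3757 /9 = 417.44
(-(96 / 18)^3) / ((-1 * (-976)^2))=16 / 100467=0.00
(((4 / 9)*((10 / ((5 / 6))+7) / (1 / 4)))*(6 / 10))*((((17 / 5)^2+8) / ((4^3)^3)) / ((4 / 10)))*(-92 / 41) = -71231 / 8396800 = -0.01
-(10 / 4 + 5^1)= -15 / 2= -7.50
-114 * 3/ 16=-171/ 8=-21.38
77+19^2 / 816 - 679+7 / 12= -163465 / 272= -600.97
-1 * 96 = -96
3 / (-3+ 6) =1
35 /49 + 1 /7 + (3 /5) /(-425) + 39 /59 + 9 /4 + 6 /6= 16733669 /3510500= 4.77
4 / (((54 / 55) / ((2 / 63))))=0.13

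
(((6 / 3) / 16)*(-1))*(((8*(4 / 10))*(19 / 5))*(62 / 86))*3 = -3534 / 1075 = -3.29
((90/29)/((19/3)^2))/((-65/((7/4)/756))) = -3/1088776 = -0.00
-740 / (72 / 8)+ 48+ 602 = 567.78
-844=-844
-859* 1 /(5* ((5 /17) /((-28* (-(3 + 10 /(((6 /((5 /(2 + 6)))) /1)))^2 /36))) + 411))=-961797389 /2301053505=-0.42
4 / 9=0.44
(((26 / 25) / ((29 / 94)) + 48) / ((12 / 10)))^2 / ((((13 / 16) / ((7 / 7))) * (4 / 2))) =1127.77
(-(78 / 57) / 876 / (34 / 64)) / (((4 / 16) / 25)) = -20800 / 70737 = -0.29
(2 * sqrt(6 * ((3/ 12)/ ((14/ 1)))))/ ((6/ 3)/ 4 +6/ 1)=2 * sqrt(21)/ 91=0.10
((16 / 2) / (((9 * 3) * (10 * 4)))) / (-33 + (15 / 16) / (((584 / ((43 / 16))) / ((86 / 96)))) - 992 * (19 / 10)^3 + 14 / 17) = -1016627200 / 938245834326141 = -0.00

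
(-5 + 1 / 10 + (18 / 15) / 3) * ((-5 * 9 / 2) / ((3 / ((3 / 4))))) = 405 / 16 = 25.31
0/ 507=0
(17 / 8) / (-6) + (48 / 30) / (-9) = -383 / 720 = -0.53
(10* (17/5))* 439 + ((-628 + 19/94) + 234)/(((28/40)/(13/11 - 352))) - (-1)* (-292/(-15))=11524959883/54285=212304.69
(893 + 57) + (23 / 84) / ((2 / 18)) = 26669 / 28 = 952.46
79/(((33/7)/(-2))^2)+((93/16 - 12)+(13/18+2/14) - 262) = -10290191/40656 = -253.10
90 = 90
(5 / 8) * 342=855 / 4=213.75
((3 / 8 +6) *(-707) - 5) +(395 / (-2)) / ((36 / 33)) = -28159 / 6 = -4693.17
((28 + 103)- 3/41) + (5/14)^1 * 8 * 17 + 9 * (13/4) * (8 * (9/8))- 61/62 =15721511/35588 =441.76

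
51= 51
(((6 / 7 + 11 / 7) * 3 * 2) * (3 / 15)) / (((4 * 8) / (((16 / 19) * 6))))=0.46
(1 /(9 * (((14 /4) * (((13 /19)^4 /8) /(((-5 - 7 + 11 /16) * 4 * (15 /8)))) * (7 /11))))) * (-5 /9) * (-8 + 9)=6486727775 /75572406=85.83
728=728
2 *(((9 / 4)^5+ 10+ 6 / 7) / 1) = 491167 / 3584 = 137.04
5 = 5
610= 610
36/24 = 3/2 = 1.50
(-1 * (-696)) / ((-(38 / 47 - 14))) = 8178 / 155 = 52.76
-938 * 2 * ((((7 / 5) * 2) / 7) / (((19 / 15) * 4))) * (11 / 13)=-30954 / 247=-125.32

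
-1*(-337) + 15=352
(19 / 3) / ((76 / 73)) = 73 / 12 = 6.08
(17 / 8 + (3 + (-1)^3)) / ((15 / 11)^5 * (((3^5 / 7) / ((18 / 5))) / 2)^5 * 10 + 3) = 0.00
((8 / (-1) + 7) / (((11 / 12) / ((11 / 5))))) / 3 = -4 / 5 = -0.80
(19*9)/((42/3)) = 171/14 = 12.21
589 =589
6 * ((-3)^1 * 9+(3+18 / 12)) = -135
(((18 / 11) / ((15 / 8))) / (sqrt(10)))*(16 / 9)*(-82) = -10496*sqrt(10) / 825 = -40.23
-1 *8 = -8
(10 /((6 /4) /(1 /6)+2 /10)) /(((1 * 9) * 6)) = 25 /1242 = 0.02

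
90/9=10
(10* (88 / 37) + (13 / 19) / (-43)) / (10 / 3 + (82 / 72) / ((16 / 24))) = 17243496 / 3657709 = 4.71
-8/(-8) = 1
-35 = -35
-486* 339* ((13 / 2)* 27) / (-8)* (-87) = -2515546449 / 8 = -314443306.12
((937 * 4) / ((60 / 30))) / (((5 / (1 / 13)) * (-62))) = -937 / 2015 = -0.47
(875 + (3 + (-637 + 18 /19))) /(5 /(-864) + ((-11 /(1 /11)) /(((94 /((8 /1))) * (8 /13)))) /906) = -28187921376 /2826079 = -9974.22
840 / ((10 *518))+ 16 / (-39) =-358 / 1443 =-0.25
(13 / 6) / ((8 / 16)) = 13 / 3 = 4.33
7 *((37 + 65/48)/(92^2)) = 12887/406272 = 0.03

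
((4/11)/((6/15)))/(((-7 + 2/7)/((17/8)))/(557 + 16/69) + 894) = 4575431/4499450307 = 0.00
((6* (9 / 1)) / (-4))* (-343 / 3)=3087 / 2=1543.50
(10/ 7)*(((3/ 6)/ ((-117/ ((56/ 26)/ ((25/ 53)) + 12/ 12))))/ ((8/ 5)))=-0.02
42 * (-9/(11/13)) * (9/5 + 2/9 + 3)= -123396/55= -2243.56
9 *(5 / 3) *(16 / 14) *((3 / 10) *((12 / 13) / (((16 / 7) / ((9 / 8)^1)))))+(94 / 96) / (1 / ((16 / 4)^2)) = 18.00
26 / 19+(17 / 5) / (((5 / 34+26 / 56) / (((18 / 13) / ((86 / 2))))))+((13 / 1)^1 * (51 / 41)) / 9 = 3.34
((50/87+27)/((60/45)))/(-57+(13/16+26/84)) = -201516/544475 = -0.37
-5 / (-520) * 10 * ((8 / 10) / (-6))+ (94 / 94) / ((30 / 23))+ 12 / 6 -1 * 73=-4566 / 65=-70.25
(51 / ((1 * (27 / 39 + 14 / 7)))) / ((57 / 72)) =15912 / 665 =23.93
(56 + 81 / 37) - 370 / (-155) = 69481 / 1147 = 60.58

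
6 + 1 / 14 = 85 / 14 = 6.07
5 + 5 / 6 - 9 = -19 / 6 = -3.17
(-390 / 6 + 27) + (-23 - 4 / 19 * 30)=-1279 / 19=-67.32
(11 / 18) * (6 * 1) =11 / 3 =3.67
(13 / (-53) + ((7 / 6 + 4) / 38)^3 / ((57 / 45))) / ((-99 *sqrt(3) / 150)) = 24198725825 *sqrt(3) / 196932754656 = 0.21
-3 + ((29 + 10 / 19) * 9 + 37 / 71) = 355135 / 1349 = 263.26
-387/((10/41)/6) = -47601/5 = -9520.20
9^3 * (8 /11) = 5832 /11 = 530.18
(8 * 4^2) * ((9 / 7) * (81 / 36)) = 2592 / 7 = 370.29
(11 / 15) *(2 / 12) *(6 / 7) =11 / 105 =0.10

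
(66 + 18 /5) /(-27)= -116 /45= -2.58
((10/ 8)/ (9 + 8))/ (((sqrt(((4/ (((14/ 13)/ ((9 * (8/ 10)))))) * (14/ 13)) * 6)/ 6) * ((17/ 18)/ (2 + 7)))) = 135 * sqrt(30)/ 2312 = 0.32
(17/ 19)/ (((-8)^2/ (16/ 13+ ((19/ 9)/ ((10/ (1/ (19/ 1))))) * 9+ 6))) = 16201/ 158080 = 0.10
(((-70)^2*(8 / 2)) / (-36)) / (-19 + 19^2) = -2450 / 1539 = -1.59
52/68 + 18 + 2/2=336/17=19.76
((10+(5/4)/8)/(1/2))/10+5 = 225/32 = 7.03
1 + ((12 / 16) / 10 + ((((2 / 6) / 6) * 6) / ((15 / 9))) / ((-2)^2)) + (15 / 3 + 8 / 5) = 309 / 40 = 7.72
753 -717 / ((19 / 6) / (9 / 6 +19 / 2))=-33015 / 19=-1737.63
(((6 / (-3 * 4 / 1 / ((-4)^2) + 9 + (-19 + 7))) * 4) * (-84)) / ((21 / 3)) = 384 / 5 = 76.80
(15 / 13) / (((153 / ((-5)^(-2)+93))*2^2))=1163 / 6630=0.18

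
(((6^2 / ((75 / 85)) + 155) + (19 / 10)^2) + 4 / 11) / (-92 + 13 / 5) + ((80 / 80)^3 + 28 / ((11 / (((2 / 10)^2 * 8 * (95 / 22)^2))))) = 166040309 / 11899140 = 13.95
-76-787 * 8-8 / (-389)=-2478700 / 389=-6371.98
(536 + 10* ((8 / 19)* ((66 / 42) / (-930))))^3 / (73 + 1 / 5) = 728485400363315363840 / 346301887211847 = 2103613.72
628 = 628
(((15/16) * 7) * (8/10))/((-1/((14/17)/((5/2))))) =-147/85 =-1.73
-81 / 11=-7.36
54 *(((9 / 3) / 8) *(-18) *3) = -2187 / 2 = -1093.50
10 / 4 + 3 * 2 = 17 / 2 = 8.50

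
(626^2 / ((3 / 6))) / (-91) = -783752 / 91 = -8612.66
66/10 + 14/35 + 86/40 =183/20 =9.15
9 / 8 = 1.12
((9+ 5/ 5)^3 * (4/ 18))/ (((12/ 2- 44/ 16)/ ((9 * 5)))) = 40000/ 13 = 3076.92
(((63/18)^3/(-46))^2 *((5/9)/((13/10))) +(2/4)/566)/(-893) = -834347251/2002116744576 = -0.00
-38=-38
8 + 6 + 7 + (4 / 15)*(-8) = 283 / 15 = 18.87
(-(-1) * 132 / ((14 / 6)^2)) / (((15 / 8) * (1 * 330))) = 0.04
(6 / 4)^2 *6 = 27 / 2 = 13.50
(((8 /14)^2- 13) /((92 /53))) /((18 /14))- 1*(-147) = 3957 /28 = 141.32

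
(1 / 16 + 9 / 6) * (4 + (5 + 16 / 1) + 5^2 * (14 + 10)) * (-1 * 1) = -15625 / 16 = -976.56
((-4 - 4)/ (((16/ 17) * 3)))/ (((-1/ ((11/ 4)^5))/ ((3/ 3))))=2737867/ 6144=445.62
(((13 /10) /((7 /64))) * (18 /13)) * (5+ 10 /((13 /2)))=9792 /91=107.60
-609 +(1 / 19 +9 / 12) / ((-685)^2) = -21717609839 / 35661100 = -609.00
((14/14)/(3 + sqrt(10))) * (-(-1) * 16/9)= -16/3 + 16 * sqrt(10)/9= 0.29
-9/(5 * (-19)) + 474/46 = 22722/2185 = 10.40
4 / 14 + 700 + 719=9935 / 7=1419.29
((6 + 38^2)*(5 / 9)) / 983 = 7250 / 8847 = 0.82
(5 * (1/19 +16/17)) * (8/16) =1605/646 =2.48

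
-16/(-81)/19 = 16/1539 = 0.01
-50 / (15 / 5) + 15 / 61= -3005 / 183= -16.42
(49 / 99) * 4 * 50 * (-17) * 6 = -333200 / 33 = -10096.97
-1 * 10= -10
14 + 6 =20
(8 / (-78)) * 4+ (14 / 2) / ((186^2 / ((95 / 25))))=-0.41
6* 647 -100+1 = 3783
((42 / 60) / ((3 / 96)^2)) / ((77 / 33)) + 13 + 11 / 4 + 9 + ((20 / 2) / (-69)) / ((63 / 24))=9618311 / 28980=331.89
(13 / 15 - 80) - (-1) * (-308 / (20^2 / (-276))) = 10004 / 75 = 133.39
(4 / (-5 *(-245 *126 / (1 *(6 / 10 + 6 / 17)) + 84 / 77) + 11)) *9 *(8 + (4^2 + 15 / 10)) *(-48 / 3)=-1454112 / 16035799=-0.09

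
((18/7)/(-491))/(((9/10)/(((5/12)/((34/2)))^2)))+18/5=3.60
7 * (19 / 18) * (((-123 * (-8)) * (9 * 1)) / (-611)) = -107.10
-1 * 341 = -341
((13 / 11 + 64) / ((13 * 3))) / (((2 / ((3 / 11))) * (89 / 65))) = 3585 / 21538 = 0.17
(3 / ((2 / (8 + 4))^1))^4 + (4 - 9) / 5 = 104975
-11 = -11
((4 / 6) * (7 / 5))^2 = 196 / 225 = 0.87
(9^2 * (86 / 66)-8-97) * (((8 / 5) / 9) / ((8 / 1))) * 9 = 6 / 55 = 0.11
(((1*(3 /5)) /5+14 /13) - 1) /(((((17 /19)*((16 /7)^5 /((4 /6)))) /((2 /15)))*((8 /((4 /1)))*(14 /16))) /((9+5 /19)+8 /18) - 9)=12754112 /6749346825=0.00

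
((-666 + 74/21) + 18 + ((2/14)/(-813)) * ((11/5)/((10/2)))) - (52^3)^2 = -937621193879487/47425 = -19770610308.48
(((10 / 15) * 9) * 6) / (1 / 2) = 72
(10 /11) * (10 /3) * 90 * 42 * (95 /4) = 2992500 /11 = 272045.45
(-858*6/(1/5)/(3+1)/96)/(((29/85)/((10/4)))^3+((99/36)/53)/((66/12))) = -2909033359375/519719984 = -5597.31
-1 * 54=-54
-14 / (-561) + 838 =470132 / 561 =838.02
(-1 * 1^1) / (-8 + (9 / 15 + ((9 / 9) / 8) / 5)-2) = 8 / 75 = 0.11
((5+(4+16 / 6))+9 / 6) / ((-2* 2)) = -79 / 24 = -3.29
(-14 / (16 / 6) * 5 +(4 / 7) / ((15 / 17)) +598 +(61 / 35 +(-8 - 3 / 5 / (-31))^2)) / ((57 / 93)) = 1040.67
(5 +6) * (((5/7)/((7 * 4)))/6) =55/1176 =0.05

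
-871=-871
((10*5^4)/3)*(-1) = -6250/3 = -2083.33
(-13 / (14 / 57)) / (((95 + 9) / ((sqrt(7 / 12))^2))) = -19 / 64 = -0.30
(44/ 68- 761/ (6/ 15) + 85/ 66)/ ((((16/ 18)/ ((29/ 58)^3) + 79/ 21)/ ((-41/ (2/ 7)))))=6426089859/ 256190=25083.30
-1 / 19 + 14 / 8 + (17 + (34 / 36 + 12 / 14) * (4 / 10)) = 464867 / 23940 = 19.42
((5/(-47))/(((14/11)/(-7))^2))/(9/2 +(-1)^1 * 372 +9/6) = 605/68808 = 0.01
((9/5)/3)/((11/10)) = 6/11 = 0.55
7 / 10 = 0.70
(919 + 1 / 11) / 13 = 10110 / 143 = 70.70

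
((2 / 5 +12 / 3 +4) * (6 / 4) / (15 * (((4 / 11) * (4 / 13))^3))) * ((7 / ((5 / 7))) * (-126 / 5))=-189567567189 / 1280000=-148099.66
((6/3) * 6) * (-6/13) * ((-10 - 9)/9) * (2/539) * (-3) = -0.13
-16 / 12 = -4 / 3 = -1.33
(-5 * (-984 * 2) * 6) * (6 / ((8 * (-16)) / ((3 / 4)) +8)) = -132840 / 61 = -2177.70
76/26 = 38/13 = 2.92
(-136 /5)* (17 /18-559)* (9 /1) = 136612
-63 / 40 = -1.58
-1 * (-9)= 9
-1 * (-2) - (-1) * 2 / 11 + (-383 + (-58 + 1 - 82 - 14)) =-5872 / 11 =-533.82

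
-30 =-30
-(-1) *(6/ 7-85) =-589/ 7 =-84.14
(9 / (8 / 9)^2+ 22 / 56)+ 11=10207 / 448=22.78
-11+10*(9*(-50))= -4511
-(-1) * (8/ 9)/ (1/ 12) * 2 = 64/ 3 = 21.33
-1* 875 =-875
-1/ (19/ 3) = -3/ 19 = -0.16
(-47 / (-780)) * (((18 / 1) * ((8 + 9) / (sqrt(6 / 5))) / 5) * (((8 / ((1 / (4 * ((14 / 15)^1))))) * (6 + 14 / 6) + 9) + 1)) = 186167 * sqrt(30) / 1170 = 871.52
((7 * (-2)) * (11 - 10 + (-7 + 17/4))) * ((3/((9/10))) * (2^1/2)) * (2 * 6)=980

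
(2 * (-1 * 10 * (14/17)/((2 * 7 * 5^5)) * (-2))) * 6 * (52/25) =2496/265625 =0.01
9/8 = 1.12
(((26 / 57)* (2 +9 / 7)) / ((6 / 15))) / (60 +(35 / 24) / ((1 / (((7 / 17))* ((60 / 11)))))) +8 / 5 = 15666866 / 9442335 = 1.66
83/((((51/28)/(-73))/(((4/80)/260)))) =-0.64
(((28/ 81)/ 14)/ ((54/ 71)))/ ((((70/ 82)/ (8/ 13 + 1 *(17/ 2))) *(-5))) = -229969/ 3316950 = -0.07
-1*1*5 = -5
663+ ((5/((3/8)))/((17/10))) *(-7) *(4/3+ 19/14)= 78839/153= 515.29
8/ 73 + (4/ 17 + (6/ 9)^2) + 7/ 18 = 8773/ 7446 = 1.18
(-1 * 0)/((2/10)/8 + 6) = 0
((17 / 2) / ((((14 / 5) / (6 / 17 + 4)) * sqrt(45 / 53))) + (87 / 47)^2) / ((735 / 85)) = 42891 / 108241 + 629 * sqrt(265) / 6174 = 2.05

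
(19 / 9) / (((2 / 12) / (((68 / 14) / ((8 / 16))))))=2584 / 21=123.05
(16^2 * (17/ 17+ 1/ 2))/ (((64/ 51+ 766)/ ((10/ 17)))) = 0.29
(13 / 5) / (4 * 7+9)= 13 / 185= 0.07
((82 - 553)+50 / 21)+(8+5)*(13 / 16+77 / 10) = -601367 / 1680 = -357.96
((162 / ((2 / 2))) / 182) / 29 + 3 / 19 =9456 / 50141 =0.19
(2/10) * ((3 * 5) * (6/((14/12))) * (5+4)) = 972/7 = 138.86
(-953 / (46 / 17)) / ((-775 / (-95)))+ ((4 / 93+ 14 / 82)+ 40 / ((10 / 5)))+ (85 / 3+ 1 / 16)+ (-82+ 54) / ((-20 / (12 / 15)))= 230024147 / 35079600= 6.56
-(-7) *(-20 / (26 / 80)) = -5600 / 13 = -430.77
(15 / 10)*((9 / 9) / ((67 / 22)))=33 / 67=0.49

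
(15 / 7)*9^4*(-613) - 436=-60331447 / 7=-8618778.14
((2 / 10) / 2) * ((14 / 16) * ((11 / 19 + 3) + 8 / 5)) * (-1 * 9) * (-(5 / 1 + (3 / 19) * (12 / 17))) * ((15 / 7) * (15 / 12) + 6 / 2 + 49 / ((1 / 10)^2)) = 251045137863 / 2454800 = 102267.04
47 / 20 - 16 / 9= 103 / 180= 0.57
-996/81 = -332/27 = -12.30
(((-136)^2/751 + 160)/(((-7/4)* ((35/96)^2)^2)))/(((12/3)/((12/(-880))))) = 1261789249536/61983315625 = 20.36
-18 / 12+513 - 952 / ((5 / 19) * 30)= 58637 / 150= 390.91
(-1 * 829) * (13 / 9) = -10777 / 9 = -1197.44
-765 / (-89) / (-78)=-255 / 2314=-0.11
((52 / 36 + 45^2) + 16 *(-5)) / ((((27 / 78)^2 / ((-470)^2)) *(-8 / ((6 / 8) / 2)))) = -81747965975 / 486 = -168205691.31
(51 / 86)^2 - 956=-7067975 / 7396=-955.65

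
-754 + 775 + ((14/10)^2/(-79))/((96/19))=3980669/189600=21.00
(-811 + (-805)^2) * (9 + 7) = 10355424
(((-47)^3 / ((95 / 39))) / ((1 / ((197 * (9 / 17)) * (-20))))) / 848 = 7179048981 / 68476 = 104840.37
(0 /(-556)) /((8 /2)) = 0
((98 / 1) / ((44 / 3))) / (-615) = -49 / 4510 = -0.01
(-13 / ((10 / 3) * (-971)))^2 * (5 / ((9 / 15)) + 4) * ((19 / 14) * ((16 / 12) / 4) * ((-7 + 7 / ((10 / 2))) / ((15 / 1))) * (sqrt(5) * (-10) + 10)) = -118807 / 353565375 + 118807 * sqrt(5) / 353565375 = 0.00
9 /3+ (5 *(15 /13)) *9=714 /13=54.92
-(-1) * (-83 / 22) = -3.77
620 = 620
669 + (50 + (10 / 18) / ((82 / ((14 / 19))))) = 5040944 / 7011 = 719.00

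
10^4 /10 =1000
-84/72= -7/6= -1.17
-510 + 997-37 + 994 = 1444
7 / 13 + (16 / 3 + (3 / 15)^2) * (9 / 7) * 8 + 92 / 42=395833 / 6825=58.00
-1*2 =-2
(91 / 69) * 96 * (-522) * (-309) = 469699776 / 23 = 20421729.39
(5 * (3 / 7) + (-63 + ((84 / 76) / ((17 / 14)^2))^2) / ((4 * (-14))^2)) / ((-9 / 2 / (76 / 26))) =-9558699413 / 6931574832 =-1.38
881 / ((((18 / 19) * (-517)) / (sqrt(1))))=-1.80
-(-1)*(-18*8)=-144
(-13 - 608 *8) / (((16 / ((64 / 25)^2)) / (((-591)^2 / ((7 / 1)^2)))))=-14239396.57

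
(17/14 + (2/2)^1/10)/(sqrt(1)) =46/35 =1.31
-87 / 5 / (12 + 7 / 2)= -1.12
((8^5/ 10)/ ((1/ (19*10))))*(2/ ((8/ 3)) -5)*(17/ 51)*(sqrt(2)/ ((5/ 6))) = -5292032*sqrt(2)/ 5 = -1496812.69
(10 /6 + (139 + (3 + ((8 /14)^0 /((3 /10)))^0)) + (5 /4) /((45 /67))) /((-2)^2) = 5275 /144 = 36.63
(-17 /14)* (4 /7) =-34 /49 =-0.69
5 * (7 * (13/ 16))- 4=391/ 16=24.44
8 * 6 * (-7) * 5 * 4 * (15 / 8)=-12600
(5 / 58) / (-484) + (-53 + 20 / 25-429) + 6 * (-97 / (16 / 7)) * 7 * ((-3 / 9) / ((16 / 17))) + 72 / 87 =338851993 / 2245760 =150.89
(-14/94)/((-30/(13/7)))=13/1410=0.01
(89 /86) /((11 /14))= 623 /473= 1.32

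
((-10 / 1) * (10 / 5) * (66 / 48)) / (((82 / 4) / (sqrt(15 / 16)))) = -55 * sqrt(15) / 164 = -1.30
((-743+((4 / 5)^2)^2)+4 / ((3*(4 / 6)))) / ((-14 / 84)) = 2777214 / 625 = 4443.54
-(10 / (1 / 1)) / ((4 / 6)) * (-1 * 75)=1125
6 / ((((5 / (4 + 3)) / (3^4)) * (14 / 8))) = 1944 / 5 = 388.80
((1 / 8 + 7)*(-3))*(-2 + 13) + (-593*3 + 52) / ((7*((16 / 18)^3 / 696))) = -109636857 / 448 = -244725.13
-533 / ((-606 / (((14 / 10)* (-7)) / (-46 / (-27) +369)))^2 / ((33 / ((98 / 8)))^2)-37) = -0.00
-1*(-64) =64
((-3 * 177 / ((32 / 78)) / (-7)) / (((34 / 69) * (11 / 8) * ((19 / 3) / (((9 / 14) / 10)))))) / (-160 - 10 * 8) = -12860289 / 1114220800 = -0.01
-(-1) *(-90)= -90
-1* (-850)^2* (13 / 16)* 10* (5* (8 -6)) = -58703125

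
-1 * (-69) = 69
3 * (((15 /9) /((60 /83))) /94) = 83 /1128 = 0.07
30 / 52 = 15 / 26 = 0.58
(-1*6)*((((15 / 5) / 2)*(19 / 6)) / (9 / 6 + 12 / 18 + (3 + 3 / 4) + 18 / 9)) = -18 / 5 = -3.60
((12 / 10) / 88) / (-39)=-1 / 2860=-0.00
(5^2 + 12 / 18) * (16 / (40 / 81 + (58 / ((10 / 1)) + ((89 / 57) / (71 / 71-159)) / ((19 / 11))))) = 9486560160 / 145257697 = 65.31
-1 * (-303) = 303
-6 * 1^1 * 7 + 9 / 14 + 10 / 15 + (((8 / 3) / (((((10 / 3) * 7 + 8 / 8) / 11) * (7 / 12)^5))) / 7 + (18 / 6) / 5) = -9672447229 / 257651310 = -37.54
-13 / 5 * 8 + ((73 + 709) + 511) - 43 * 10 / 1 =4211 / 5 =842.20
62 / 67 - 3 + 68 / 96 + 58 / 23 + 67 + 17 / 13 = 33397321 / 480792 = 69.46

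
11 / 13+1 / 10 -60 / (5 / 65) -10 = -102577 / 130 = -789.05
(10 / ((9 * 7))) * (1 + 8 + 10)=190 / 63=3.02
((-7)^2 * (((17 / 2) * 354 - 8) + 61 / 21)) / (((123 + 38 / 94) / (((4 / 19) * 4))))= 41507956 / 41325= 1004.43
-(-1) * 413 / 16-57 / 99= 25.24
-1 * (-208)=208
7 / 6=1.17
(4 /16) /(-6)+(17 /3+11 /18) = 449 /72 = 6.24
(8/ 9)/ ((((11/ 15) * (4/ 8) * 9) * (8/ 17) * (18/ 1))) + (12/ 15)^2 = 44893/ 66825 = 0.67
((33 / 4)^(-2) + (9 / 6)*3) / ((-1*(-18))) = 9833 / 39204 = 0.25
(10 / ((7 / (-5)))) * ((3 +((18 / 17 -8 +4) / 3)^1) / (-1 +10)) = -5150 / 3213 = -1.60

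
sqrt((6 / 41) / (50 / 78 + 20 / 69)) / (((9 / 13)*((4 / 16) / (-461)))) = -23972*sqrt(20472530) / 102705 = -1056.08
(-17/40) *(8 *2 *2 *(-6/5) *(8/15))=1088/125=8.70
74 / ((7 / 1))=74 / 7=10.57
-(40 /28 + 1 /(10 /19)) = -233 /70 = -3.33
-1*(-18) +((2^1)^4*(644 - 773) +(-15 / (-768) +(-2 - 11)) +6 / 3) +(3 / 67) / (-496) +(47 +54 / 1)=-1040018335 / 531712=-1955.98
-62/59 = -1.05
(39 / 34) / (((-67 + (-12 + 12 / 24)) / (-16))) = 624 / 2669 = 0.23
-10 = -10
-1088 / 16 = -68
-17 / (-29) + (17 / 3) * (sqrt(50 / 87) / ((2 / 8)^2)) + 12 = 365 / 29 + 1360 * sqrt(174) / 261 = 81.32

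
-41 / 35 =-1.17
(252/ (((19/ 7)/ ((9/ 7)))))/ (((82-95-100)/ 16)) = -36288/ 2147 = -16.90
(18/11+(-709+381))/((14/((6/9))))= -3590/231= -15.54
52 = 52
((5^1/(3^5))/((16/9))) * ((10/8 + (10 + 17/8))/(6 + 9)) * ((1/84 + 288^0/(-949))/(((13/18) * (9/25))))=2313875/5372220672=0.00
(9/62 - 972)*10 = -301275/31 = -9718.55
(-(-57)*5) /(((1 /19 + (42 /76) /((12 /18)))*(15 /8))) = 11552 /67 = 172.42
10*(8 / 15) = 16 / 3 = 5.33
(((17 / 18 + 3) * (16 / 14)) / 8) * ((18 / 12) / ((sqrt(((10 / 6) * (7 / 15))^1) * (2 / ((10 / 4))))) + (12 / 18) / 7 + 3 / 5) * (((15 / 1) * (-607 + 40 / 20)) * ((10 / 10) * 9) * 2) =-28994625 * sqrt(7) / 392-3135715 / 49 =-259689.51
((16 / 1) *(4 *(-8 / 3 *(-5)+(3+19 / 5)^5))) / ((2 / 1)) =4365800704 / 9375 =465685.41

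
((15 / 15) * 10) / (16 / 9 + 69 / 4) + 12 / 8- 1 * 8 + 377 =101661 / 274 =371.03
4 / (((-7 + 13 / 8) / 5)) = -160 / 43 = -3.72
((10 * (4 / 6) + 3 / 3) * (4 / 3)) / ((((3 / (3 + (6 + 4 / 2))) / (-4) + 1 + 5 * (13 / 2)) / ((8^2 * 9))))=259072 / 1471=176.12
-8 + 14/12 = -41/6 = -6.83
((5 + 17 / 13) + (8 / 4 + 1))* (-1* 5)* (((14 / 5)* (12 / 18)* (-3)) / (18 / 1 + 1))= 3388 / 247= 13.72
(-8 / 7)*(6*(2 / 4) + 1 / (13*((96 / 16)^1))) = -940 / 273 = -3.44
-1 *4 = -4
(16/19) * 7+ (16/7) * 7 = 21.89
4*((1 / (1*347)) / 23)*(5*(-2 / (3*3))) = -40 / 71829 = -0.00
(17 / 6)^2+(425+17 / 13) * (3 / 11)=639863 / 5148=124.29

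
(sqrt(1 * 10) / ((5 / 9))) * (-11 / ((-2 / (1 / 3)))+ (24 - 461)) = -7833 * sqrt(10) / 10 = -2477.01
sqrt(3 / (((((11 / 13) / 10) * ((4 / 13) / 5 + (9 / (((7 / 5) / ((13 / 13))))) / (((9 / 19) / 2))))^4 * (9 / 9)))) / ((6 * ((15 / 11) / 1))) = 174936125 * sqrt(3) / 7584136758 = 0.04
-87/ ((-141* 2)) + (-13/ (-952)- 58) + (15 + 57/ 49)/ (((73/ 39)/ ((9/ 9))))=-1121320511/ 22864184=-49.04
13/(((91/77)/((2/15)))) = 22/15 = 1.47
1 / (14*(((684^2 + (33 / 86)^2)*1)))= 3698 / 24221848455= 0.00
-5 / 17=-0.29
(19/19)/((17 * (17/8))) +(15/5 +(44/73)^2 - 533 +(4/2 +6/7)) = -526.75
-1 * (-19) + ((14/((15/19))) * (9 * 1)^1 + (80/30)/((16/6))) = 898/5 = 179.60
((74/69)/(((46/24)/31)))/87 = 9176/46023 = 0.20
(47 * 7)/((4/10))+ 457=2559/2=1279.50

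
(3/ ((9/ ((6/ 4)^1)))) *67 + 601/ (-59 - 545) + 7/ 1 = 23861/ 604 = 39.50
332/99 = 3.35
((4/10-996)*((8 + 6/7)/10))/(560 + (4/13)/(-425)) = -17052139/10828986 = -1.57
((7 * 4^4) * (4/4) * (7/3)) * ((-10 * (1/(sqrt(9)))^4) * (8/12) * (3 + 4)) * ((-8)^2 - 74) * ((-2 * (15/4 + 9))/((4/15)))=-186592000/81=-2303604.94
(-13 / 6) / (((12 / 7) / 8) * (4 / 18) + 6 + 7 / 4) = -182 / 655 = -0.28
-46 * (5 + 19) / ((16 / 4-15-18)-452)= 1104 / 481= 2.30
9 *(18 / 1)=162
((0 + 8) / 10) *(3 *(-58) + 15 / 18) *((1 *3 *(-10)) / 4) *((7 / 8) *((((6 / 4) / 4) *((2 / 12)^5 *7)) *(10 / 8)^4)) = 31819375 / 42467328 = 0.75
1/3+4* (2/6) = 5/3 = 1.67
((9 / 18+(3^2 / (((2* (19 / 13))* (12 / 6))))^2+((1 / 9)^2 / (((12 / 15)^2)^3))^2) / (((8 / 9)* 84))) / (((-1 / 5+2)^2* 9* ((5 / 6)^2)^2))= 114133039959097 / 41724047838412800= 0.00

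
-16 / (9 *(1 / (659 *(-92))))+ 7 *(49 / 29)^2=815961631 / 7569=107803.10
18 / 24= 3 / 4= 0.75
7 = 7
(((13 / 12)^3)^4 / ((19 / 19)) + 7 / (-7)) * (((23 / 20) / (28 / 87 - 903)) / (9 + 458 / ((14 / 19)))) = -1918556755541615 / 588708309760714211328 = -0.00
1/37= 0.03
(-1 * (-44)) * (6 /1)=264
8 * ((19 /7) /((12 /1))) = 38 /21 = 1.81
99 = 99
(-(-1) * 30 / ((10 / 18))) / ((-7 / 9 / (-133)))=9234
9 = 9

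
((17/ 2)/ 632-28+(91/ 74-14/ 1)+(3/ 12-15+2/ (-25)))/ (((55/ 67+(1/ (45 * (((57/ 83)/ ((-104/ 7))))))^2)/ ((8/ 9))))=-6239125865176533/ 132840276073418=-46.97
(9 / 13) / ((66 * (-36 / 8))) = -0.00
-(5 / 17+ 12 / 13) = -269 / 221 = -1.22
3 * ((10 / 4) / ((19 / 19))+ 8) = 63 / 2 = 31.50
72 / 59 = 1.22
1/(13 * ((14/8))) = 4/91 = 0.04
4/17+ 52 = 888/17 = 52.24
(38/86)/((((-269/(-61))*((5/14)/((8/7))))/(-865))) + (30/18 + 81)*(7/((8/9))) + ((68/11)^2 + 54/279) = 17878298445/43387817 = 412.06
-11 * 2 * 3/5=-66/5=-13.20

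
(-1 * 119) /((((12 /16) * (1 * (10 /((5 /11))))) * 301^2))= -0.00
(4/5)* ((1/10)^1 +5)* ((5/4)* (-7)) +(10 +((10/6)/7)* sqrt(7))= -257/10 +5* sqrt(7)/21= -25.07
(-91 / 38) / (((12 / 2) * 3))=-91 / 684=-0.13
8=8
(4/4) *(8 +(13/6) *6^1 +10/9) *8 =176.89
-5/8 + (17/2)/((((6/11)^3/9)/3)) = 22617/16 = 1413.56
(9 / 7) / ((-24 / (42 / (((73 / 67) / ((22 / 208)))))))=-6633 / 30368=-0.22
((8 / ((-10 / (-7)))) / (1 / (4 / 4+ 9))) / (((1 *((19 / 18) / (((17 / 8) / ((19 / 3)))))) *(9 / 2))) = 1428 / 361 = 3.96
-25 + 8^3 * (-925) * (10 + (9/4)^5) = -64092375/2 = -32046187.50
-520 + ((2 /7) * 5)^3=-177360 /343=-517.08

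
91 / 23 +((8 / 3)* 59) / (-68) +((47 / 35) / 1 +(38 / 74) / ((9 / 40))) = 24006536 / 4557105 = 5.27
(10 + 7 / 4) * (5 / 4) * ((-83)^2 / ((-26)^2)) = 1618915 / 10816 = 149.68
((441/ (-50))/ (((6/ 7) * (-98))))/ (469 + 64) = 21/ 106600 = 0.00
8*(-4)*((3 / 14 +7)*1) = -1616 / 7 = -230.86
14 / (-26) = -0.54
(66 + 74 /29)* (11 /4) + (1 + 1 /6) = 33005 /174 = 189.68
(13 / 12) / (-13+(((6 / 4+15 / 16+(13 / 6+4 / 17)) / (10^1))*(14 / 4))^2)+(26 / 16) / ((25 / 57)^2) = 112526074374987 / 13491578755000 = 8.34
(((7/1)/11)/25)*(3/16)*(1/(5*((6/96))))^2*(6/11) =2016/75625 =0.03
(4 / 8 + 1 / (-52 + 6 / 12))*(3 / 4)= 297 / 824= 0.36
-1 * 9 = -9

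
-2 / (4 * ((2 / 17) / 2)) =-17 / 2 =-8.50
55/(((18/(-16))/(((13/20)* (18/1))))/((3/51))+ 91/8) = 5720/1013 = 5.65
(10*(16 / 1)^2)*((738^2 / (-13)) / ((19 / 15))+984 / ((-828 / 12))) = -481236981760 / 5681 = -84709907.02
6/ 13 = 0.46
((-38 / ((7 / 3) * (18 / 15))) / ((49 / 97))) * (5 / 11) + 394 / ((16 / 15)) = 10780615 / 30184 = 357.16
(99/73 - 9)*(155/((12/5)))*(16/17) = -576600/1241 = -464.63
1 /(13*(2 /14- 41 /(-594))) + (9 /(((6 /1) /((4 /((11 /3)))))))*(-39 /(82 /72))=-287564958 /5165303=-55.67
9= 9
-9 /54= -1 /6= -0.17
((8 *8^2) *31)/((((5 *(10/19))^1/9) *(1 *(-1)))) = -1357056/25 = -54282.24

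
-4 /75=-0.05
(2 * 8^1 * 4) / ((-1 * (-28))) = 16 / 7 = 2.29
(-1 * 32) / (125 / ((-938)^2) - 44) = 28155008 / 38713011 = 0.73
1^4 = 1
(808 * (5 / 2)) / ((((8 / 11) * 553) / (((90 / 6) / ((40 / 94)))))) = 783255 / 4424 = 177.05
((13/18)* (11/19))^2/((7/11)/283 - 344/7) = -34277243/9634441644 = -0.00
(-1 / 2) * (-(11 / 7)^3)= 1331 / 686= 1.94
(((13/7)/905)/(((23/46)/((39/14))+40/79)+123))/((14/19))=761007/33797630440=0.00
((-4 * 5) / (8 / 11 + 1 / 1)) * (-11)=2420 / 19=127.37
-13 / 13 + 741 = 740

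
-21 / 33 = -7 / 11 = -0.64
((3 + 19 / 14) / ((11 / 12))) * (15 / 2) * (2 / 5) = 1098 / 77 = 14.26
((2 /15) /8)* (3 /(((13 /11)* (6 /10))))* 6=11 /26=0.42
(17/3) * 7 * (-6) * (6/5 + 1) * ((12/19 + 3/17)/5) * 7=-281358/475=-592.33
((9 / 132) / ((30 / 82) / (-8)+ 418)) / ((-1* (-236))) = 123 / 177941522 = 0.00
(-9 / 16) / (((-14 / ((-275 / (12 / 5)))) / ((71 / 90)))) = -19525 / 5376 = -3.63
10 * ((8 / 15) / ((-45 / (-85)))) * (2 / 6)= 272 / 81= 3.36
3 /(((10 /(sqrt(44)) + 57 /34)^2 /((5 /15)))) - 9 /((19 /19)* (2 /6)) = -246436080* sqrt(11) /46771921 - 440892343 /46771921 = -26.90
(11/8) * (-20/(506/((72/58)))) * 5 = -225/667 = -0.34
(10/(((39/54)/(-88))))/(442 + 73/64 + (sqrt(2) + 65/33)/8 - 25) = -29561129072640/10150492810861 + 8831877120*sqrt(2)/10150492810861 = -2.91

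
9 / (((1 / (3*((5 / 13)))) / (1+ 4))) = 675 / 13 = 51.92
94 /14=47 /7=6.71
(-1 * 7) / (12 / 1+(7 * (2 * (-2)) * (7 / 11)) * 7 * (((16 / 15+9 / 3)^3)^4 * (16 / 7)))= 9990468017578125 / 8324038366270713590932156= 0.00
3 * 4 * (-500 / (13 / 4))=-24000 / 13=-1846.15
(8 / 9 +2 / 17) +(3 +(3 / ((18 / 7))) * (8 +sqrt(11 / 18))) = 7 * sqrt(22) / 36 +2041 / 153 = 14.25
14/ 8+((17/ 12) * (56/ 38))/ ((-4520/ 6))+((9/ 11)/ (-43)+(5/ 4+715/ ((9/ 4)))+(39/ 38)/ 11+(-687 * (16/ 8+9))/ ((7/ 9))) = -12021926970391/ 1279569060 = -9395.29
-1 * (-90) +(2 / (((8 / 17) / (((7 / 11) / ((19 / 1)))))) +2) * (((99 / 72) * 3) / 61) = 90.14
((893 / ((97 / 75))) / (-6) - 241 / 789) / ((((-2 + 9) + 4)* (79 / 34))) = -300240043 / 66507177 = -4.51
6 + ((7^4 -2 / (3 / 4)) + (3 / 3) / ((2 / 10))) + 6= 7246 / 3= 2415.33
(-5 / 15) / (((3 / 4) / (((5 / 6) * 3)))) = -1.11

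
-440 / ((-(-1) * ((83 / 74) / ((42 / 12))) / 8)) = -10984.10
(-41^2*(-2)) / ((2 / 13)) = 21853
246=246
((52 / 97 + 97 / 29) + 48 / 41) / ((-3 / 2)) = -388414 / 115333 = -3.37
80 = 80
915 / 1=915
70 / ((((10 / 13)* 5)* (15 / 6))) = 182 / 25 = 7.28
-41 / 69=-0.59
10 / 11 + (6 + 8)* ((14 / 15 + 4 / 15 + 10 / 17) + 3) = 67.94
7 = 7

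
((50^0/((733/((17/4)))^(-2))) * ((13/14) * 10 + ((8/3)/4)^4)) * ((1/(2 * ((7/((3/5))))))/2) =11556011812/1911735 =6044.78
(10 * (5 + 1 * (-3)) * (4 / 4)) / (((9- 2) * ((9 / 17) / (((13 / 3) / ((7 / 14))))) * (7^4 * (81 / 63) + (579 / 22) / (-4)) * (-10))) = -77792 / 51233553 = -0.00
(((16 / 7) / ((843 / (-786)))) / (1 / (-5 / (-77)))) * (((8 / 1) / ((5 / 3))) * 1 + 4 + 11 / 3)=-71264 / 41307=-1.73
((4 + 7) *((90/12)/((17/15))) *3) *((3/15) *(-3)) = -4455/34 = -131.03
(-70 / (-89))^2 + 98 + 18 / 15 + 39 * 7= 372.82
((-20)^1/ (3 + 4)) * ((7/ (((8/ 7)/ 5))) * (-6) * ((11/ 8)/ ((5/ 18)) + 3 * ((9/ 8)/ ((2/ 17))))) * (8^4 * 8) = 578672640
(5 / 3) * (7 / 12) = 35 / 36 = 0.97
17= 17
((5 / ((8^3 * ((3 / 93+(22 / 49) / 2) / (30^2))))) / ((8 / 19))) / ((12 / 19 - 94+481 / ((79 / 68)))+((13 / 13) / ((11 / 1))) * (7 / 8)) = 1021122795 / 4028347648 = 0.25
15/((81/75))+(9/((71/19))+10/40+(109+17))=364351/2556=142.55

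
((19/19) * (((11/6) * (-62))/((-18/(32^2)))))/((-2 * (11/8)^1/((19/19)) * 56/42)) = -1763.56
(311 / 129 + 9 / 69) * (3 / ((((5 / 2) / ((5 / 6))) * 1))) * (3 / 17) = 7540 / 16813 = 0.45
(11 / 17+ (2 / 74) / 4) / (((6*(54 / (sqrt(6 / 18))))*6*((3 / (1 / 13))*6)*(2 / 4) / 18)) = 1645*sqrt(3) / 95376528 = 0.00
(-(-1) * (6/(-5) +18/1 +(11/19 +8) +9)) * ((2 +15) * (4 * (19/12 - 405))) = -268782002/285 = -943094.74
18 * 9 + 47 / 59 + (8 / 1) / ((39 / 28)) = 387811 / 2301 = 168.54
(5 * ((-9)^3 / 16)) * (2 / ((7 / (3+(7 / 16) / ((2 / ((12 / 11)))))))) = -1038825 / 4928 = -210.80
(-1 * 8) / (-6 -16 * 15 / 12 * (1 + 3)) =4 / 43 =0.09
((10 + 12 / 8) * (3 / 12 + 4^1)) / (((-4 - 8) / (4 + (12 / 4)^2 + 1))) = -2737 / 48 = -57.02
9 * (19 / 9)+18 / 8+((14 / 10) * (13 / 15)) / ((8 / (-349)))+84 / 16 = -15859 / 600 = -26.43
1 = 1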